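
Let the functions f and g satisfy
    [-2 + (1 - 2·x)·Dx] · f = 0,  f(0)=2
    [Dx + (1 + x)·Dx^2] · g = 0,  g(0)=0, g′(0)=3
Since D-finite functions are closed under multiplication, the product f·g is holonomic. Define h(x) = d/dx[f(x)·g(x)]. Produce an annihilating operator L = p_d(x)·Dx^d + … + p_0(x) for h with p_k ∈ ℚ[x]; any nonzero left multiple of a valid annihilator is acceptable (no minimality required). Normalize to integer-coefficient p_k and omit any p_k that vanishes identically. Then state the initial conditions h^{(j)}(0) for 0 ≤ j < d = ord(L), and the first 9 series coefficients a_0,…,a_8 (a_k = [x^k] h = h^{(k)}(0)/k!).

L = 8 + (4 + 10·x)·Dx + (-1 + x + 2·x^2)·Dx^2  (order 2).
h: a_k = 6, 18, 60, 154, 391, 4662/5, 10908/5, 174318/35, 784851/70, …
ICs: h(0) = 6, h′(0) = 18.

f: a_k = 2, 4, 8, 16, 32, 64, 128, 256, 512, …
g: a_k = 0, 3, -3/2, 1, -3/4, 3/5, -1/2, 3/7, -3/8, …
Product ⇒ symmetric product L₀, ord ≤ 2.
Derive L from L₀ (diff closure).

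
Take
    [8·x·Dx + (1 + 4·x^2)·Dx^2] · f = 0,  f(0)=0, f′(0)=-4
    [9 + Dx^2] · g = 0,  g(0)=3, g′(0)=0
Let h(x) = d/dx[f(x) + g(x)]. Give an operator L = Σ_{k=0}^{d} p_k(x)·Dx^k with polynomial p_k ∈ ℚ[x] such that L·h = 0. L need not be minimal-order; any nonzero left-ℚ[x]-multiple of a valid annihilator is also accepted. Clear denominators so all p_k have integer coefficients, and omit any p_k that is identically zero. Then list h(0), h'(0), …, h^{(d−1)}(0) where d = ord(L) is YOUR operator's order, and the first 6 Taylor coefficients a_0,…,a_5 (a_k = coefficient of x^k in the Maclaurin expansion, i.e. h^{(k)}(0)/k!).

f: a_k = 0, -4, 0, 16/3, 0, -64/5, …
g: a_k = 3, 0, -27/2, 0, 81/8, 0, …
f+g: L₀ = lclm(L_f,L_g), ord ≤ 2+2.
h=h₀': d/dx-closure on L₀ ⇒ L.
L = (-2808·x + 19008·x^3 + 10368·x^5) + (9 + 1548·x^2 + 7344·x^4 + 5184·x^6)·Dx + (-312·x + 2112·x^3 + 1152·x^5)·Dx^2 + (1 + 172·x^2 + 816·x^4 + 576·x^6)·Dx^3  (order 3).
h: a_k = -4, -27, 16, 81/2, -64, -729/40, …
ICs: h(0) = -4, h′(0) = -27, h′′(0) = 32.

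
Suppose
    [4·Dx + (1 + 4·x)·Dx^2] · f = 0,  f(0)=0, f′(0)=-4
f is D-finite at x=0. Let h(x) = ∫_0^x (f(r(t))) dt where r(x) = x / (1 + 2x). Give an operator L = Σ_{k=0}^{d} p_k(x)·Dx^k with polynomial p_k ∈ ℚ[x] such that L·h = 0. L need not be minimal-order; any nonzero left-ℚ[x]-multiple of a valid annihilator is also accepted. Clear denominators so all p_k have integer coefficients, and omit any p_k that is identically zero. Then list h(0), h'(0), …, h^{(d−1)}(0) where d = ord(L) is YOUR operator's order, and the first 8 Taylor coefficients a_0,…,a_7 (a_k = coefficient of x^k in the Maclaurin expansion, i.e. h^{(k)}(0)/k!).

f: a_k = 0, -4, 8, -64/3, 64, -1024/5, 2048/3, -16384/7, …
h₀=f(r): pull back L_f along r ⇒ L₀.
∫: right-multiply L₀ by Dx.
L = (8 + 24·x)·Dx^2 + (1 + 8·x + 12·x^2)·Dx^3  (order 3).
h: a_k = 0, 0, -2, 16/3, -52/3, 64, -3872/15, 3328/3, …
ICs: h(0) = 0, h′(0) = 0, h′′(0) = -4.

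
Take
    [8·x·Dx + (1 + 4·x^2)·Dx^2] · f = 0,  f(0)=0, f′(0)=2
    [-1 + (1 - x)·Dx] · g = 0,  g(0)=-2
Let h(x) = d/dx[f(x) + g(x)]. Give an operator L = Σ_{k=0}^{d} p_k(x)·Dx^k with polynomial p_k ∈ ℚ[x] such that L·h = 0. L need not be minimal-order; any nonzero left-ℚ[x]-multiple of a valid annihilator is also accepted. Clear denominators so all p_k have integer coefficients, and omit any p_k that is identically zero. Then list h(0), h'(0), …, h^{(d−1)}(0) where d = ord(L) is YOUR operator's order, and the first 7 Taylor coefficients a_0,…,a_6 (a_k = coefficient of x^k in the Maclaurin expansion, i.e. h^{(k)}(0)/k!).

f: a_k = 0, 2, 0, -8/3, 0, 32/5, 0, …
g: a_k = -2, -2, -2, -2, -2, -2, -2, …
Sum ⇒ L₀ = lclm(L_f,L_g) in ℚ(x)⟨Dx⟩.
h₀' ⇒ L via d/dx closure of L₀.
L = (8 - 32·x - 96·x^2) + (-7 + 8·x + 20·x^2 - 96·x^3)·Dx + (1 + 3·x + 12·x^3 - 16·x^4)·Dx^2  (order 2).
h: a_k = 0, -4, -14, -8, 22, -12, -142, …
ICs: h(0) = 0, h′(0) = -4.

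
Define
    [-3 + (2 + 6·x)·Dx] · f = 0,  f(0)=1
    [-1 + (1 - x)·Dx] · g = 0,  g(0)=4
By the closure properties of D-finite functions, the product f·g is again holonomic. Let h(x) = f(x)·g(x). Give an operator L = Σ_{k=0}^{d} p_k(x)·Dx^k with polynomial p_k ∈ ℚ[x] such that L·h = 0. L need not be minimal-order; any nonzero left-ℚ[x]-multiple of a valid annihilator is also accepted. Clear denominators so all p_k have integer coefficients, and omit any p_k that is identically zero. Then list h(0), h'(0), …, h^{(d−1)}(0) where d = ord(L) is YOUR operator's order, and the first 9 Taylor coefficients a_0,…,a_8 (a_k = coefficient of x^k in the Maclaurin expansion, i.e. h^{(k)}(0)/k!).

f: a_k = 1, 3/2, -9/8, 27/16, -405/128, 1701/256, -15309/1024, 72171/2048, -2814669/32768, …
g: a_k = 4, 4, 4, 4, 4, 4, 4, 4, 4, …
h₀=f·g: eliminate ⇒ L₀, order ≤ 1·1.
L = (5 + 3·x) + (-2 - 4·x + 6·x^2)·Dx  (order 1).
h: a_k = 4, 10, 11/2, 49/4, -13/32, 1675/64, -8609/256, 54953/512, -1935421/8192, …
ICs: h(0) = 4.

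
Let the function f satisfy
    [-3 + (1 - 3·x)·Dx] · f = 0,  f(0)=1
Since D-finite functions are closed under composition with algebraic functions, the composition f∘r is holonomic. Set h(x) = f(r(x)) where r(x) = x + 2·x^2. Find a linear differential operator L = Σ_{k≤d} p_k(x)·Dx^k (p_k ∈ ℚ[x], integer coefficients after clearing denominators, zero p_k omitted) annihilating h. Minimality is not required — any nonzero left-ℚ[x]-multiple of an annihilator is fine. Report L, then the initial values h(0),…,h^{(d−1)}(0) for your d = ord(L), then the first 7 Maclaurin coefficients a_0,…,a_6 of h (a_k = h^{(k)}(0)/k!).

f: a_k = 1, 3, 9, 27, 81, 243, 729, …
L₀ from L_f via x↦r, Dx↦r'^{-1}Dx.
L = (3 + 12·x) + (-1 + 3·x + 6·x^2)·Dx  (order 1).
h: a_k = 1, 3, 15, 63, 279, 1215, 5319, …
ICs: h(0) = 1.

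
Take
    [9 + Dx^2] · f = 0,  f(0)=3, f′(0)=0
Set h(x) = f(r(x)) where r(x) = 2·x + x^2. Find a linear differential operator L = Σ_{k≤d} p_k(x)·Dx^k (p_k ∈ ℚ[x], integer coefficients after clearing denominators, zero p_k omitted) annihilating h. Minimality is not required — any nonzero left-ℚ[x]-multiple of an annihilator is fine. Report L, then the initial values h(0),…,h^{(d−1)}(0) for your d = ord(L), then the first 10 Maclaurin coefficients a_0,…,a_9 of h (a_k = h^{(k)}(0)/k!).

f: a_k = 3, 0, -27/2, 0, 81/8, 0, -243/80, 0, 2187/4480, 0, …
f∘r: x↦r, Dx↦Dx/r' in L_f ⇒ L₀.
L = (36 + 108·x + 108·x^2 + 36·x^3) - Dx + (1 + x)·Dx^2  (order 2).
h: a_k = 3, 0, -54, -54, 297/2, 324, 243/5, -2511/5, -166293/280, 486/35, …
ICs: h(0) = 3, h′(0) = 0.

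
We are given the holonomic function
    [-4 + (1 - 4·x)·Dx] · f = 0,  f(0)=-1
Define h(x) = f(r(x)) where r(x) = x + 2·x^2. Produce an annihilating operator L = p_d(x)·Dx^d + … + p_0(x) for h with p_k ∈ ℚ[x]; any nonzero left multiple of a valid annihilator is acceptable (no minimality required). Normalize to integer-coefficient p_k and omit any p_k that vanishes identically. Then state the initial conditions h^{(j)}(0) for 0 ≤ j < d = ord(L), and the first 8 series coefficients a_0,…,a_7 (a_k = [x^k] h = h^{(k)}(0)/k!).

L = (4 + 16·x) + (-1 + 4·x + 8·x^2)·Dx  (order 1).
h: a_k = -1, -4, -24, -128, -704, -3840, -20992, -114688, …
ICs: h(0) = -1.

f: a_k = -1, -4, -16, -64, -256, -1024, -4096, -16384, …
f∘r: x↦r, Dx↦Dx/r' in L_f ⇒ L₀.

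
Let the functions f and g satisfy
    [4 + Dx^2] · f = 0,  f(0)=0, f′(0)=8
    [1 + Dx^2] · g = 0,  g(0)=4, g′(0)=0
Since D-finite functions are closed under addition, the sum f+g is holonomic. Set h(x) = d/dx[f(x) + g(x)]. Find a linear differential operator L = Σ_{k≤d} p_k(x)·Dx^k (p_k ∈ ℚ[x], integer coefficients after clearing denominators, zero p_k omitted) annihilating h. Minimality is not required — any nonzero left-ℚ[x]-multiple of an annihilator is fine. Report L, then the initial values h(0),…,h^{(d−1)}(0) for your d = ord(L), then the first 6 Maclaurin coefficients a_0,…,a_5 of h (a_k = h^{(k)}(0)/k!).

L = 4 + 5·Dx^2 + Dx^4  (order 4).
h: a_k = 8, -4, -16, 2/3, 16/3, -1/30, …
ICs: h(0) = 8, h′(0) = -4, h′′(0) = -32, h′′′(0) = 4.

f: a_k = 0, 8, 0, -16/3, 0, 16/15, …
g: a_k = 4, 0, -2, 0, 1/6, 0, …
h₀=f+g: left-lcm gives L₀, ord ≤ 4.
Derive L from L₀ (diff closure).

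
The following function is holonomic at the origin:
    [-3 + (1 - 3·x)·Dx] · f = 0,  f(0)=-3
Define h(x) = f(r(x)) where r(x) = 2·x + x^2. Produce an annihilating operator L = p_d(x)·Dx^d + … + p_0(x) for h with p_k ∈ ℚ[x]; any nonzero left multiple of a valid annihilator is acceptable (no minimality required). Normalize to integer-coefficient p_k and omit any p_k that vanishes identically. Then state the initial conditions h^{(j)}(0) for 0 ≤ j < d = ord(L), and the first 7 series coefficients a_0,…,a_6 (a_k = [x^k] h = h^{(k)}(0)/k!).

f: a_k = -3, -9, -27, -81, -243, -729, -2187, …
h₀=f(r): pull back L_f along r ⇒ L₀.
L = (6 + 6·x) + (-1 + 6·x + 3·x^2)·Dx  (order 1).
h: a_k = -3, -18, -117, -756, -4887, -31590, -204201, …
ICs: h(0) = -3.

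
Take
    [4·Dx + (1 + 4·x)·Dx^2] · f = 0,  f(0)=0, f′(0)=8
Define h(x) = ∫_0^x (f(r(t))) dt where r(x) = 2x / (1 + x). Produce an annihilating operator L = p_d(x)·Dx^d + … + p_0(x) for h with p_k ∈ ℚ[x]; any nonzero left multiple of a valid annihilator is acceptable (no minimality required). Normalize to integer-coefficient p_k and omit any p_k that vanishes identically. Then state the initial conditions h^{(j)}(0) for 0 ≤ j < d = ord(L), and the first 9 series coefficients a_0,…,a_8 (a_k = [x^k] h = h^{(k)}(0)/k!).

L = (10 + 18·x)·Dx^2 + (1 + 10·x + 9·x^2)·Dx^3  (order 3).
h: a_k = 0, 0, 8, -80/3, 364/3, -656, 59048/15, -75920/3, 1195742/7, …
ICs: h(0) = 0, h′(0) = 0, h′′(0) = 16.

f: a_k = 0, 8, -16, 128/3, -128, 2048/5, -4096/3, 32768/7, -16384, …
Substitute x→r, Dx→(1/r')Dx; clear ⇒ L₀.
Integrate: L := L₀·Dx.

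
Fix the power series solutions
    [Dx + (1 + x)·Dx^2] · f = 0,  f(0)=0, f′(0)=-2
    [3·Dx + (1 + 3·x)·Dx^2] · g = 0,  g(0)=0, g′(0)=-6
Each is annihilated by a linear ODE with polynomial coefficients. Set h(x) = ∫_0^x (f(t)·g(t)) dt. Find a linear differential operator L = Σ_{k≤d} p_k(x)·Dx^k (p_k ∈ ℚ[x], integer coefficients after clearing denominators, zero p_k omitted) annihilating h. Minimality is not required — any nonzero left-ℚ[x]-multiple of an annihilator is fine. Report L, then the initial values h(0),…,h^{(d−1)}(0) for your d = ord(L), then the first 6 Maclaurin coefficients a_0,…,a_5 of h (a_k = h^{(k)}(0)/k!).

L = (30 + 72·x + 54·x^2)·Dx^2 + (76 + 354·x + 540·x^2 + 270·x^3)·Dx^3 + (29 + 200·x + 486·x^2 + 504·x^3 + 189·x^4)·Dx^4 + (2 + 19·x + 68·x^2 + 114·x^3 + 90·x^4 + 27·x^5)·Dx^5  (order 5).
h: a_k = 0, 0, 0, 4, -6, 49/5, …
ICs: h(0) = 0, h′(0) = 0, h′′(0) = 0, h′′′(0) = 24, h′′′′(0) = -144.

f: a_k = 0, -2, 1, -2/3, 1/2, -2/5, …
g: a_k = 0, -6, 9, -18, 81/2, -486/5, …
f·g: L₀ = L_f ⊗_s L_g, ord ≤ 2·2.
∫: right-multiply L₀ by Dx.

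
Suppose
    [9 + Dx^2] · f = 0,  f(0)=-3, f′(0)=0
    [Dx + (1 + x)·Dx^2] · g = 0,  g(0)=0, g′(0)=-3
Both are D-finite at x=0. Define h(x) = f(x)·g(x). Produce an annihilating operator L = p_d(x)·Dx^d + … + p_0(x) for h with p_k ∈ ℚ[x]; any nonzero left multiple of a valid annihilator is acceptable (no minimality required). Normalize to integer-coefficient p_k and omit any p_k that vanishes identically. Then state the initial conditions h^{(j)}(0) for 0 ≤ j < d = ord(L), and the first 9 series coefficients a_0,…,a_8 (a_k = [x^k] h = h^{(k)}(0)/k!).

L = (2493 + 10854·x + 17091·x^2 + 11664·x^3 + 2916·x^4) + (612 + 1908·x + 1944·x^2 + 648·x^3)·Dx + (592 + 2484·x + 3834·x^2 + 2592·x^3 + 648·x^4)·Dx^2 + (68 + 212·x + 216·x^2 + 72·x^3)·Dx^3 + (35 + 142·x + 215·x^2 + 144·x^3 + 36·x^4)·Dx^4  (order 4).
h: a_k = 0, 9, -9/2, -75/2, 18, 747/40, -105/16, -3249/560, 207/80, …
ICs: h(0) = 0, h′(0) = 9, h′′(0) = -9, h′′′(0) = -225.

f: a_k = -3, 0, 27/2, 0, -81/8, 0, 243/80, 0, -2187/4480, …
g: a_k = 0, -3, 3/2, -1, 3/4, -3/5, 1/2, -3/7, 3/8, …
f·g: L₀ = L_f ⊗_s L_g, ord ≤ 2·2.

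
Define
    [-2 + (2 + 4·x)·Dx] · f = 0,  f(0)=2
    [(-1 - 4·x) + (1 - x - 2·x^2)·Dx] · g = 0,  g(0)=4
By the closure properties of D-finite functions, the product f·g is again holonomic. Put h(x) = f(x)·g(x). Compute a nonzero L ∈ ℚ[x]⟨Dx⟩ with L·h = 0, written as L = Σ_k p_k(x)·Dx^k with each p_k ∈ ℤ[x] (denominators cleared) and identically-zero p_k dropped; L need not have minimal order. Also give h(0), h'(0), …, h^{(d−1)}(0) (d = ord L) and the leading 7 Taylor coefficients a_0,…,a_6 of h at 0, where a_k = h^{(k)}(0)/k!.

L = (2 + 5·x + 6·x^2) + (-1 - x + 4·x^2 + 4·x^3)·Dx  (order 1).
h: a_k = 8, 16, 28, 64, 115, 250, 939/2, …
ICs: h(0) = 8.

f: a_k = 2, 2, -1, 1, -5/4, 7/4, -21/8, …
g: a_k = 4, 4, 12, 20, 44, 84, 172, …
h₀=f·g: eliminate ⇒ L₀, order ≤ 1·1.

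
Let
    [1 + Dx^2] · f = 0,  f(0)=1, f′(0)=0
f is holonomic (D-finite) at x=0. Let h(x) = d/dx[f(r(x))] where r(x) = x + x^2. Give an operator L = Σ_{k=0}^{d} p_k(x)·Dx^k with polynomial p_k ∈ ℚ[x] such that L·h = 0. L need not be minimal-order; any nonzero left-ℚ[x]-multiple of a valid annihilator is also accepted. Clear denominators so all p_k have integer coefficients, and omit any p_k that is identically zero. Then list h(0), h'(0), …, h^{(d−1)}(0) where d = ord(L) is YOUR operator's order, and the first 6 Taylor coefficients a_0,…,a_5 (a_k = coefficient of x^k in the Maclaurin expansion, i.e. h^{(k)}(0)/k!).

L = (13 + 8·x + 24·x^2 + 32·x^3 + 16·x^4) + (-6 - 12·x)·Dx + (1 + 4·x + 4·x^2)·Dx^2  (order 2).
h: a_k = 0, -1, -3, -11/6, 5/6, 179/120, …
ICs: h(0) = 0, h′(0) = -1.

f: a_k = 1, 0, -1/2, 0, 1/24, 0, …
Change of var in L_f (x↦r) gives L₀.
h=h₀': d/dx-closure on L₀ ⇒ L.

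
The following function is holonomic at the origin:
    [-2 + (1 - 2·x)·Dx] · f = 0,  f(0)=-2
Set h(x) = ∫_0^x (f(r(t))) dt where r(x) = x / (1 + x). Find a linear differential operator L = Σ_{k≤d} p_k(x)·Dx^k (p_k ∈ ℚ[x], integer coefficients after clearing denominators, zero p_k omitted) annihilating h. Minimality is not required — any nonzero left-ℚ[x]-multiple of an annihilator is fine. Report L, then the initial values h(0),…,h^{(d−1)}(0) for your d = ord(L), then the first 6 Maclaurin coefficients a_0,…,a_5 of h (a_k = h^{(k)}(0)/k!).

f: a_k = -2, -4, -8, -16, -32, -64, …
h₀=f(r): pull back L_f along r ⇒ L₀.
∫: right-multiply L₀ by Dx.
L = 2·Dx + (-1 + x^2)·Dx^2  (order 2).
h: a_k = 0, -2, -2, -4/3, -1, -4/5, …
ICs: h(0) = 0, h′(0) = -2.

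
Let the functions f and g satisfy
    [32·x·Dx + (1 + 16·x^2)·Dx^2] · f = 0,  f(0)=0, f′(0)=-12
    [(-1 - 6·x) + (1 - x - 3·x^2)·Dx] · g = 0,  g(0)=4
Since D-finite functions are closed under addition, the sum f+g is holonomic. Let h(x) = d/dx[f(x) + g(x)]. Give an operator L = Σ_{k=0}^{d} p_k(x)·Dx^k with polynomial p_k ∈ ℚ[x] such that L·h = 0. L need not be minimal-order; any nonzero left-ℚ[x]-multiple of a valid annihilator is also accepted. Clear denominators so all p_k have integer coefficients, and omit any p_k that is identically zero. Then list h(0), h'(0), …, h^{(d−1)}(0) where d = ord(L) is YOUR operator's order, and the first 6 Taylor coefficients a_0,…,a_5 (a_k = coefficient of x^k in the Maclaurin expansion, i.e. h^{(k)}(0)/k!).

L = (128 - 512·x - 10560·x^2 - 25344·x^3 - 95904·x^4 - 41472·x^6) + (-37 - 208·x + 206·x^2 - 1476·x^3 - 24336·x^4 - 66528·x^5 - 6912·x^6 - 41472·x^7)·Dx + (4 + 21·x + 198·x^2 + 90·x^3 + 1775·x^4 - 4080·x^5 - 6336·x^6 - 2304·x^7 - 6912·x^8)·Dx^2  (order 2).
h: a_k = -8, 32, 276, 304, -2272, 2328, …
ICs: h(0) = -8, h′(0) = 32.

f: a_k = 0, -12, 0, 64, 0, -3072/5, …
g: a_k = 4, 4, 16, 28, 76, 160, …
Weyl lclm of L_f,L_g ⇒ L₀ (ord ≤ 3).
h=h₀': d/dx-closure on L₀ ⇒ L.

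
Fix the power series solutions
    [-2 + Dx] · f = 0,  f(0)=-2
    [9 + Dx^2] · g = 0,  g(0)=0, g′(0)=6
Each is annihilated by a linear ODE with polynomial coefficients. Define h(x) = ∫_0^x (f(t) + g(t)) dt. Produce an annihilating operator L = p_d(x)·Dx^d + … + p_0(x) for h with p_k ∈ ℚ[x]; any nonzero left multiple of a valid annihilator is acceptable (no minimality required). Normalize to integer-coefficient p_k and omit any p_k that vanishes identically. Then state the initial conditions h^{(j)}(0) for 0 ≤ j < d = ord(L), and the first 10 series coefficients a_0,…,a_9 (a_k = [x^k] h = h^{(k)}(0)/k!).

L = -18·Dx + 9·Dx^2 - 2·Dx^3 + Dx^4  (order 4).
h: a_k = 0, -2, 1, -4/3, -35/12, -4/15, 211/360, -8/315, -463/4032, -4/2835, …
ICs: h(0) = 0, h′(0) = -2, h′′(0) = 2, h′′′(0) = -8.

f: a_k = -2, -4, -4, -8/3, -4/3, -8/15, -8/45, -16/315, -4/315, -8/2835, …
g: a_k = 0, 6, 0, -9, 0, 81/20, 0, -243/280, 0, 243/2240, …
h₀=f+g: left-lcm gives L₀, ord ≤ 3.
Integrate: L := L₀·Dx.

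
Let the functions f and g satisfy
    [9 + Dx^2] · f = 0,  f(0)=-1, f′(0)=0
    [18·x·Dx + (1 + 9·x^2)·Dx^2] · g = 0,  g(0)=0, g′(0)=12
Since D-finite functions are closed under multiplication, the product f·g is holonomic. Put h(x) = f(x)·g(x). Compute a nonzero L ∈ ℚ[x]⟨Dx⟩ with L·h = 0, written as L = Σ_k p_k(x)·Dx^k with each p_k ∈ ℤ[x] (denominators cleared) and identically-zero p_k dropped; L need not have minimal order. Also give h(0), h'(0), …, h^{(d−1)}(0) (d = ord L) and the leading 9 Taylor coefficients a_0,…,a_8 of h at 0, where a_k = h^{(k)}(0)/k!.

f: a_k = -1, 0, 9/2, 0, -27/8, 0, 81/80, 0, -729/4480, …
g: a_k = 0, 12, 0, -36, 0, 972/5, 0, -8748/7, 0, …
L₀ := L_f ⊗_s L_g (sym. prod.), ord ≤ 4.
L = (810 + 18954·x^2 + 72171·x^4 + 236196·x^6 + 531441·x^8) + (972·x + 14580·x^3 + 78732·x^5 + 236196·x^7)·Dx + (108 + 2592·x^2 + 13122·x^4 + 52488·x^6 + 118098·x^8)·Dx^2 + (108·x + 1620·x^3 + 8748·x^5 + 26244·x^7)·Dx^3 + (2 + 54·x^2 + 567·x^4 + 2916·x^6 + 6561·x^8)·Dx^4  (order 4).
h: a_k = 0, -12, 0, 90, 0, -3969/10, 0, 316143/140, 0, …
ICs: h(0) = 0, h′(0) = -12, h′′(0) = 0, h′′′(0) = 540.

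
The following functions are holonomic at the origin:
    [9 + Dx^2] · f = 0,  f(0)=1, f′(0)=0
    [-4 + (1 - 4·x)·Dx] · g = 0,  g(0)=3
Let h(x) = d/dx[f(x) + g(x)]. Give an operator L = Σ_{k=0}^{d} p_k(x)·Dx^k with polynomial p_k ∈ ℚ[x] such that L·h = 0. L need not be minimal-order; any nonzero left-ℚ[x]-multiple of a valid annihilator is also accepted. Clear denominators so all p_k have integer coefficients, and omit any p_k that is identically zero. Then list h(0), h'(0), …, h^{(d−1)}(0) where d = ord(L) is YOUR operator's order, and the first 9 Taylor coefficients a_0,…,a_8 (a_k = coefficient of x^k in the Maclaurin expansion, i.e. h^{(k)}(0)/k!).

f: a_k = 1, 0, -9/2, 0, 27/8, 0, -81/80, 0, 729/4480, …
g: a_k = 3, 12, 48, 192, 768, 3072, 12288, 49152, 196608, …
L₀ := lclm(L_f,L_g); ord L₀ ≤ 2+1.
Derive L from L₀ (diff closure).
L = (4824 - 1728·x + 3456·x^2) + (-315 + 1476·x - 1296·x^2 + 1728·x^3)·Dx + (536 - 192·x + 384·x^2)·Dx^2 + (-35 + 164·x - 144·x^2 + 192·x^3)·Dx^3  (order 3).
h: a_k = 12, 87, 576, 6171/2, 15360, 2948877/40, 344064, 880804569/560, 7077888, …
ICs: h(0) = 12, h′(0) = 87, h′′(0) = 1152.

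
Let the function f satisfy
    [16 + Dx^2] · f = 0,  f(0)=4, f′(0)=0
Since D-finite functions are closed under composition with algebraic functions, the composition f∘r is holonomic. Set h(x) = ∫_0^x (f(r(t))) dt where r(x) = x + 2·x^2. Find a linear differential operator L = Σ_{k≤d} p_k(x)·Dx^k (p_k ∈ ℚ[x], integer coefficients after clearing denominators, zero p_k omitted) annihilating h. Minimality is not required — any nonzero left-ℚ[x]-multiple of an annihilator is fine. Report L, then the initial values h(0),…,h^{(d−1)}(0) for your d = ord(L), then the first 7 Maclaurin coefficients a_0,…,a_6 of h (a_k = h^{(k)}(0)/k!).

f: a_k = 4, 0, -32, 0, 128/3, 0, -1024/45, …
Change of var in L_f (x↦r) gives L₀.
∫: right-multiply L₀ by Dx.
L = (16 + 192·x + 768·x^2 + 1024·x^3)·Dx - 4·Dx^2 + (1 + 4·x)·Dx^3  (order 3).
h: a_k = 0, 4, 0, -32/3, -32, -256/15, 512/9, …
ICs: h(0) = 0, h′(0) = 4, h′′(0) = 0.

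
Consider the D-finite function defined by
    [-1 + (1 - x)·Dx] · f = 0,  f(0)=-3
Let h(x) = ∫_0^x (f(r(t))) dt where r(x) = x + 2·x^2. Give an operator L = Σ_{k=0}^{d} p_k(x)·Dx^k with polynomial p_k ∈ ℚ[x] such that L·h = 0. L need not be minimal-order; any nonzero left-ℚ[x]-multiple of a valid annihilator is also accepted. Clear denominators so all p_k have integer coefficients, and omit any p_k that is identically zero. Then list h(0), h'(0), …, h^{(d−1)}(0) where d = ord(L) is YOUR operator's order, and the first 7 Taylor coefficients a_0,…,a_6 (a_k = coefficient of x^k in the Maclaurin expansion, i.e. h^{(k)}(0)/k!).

f: a_k = -3, -3, -3, -3, -3, -3, -3, …
h₀=f(r): pull back L_f along r ⇒ L₀.
h=∫₀ˣh₀: take L = L₀·Dx.
L = (1 + 4·x)·Dx + (-1 + x + 2·x^2)·Dx^2  (order 2).
h: a_k = 0, -3, -3/2, -3, -15/4, -33/5, -21/2, …
ICs: h(0) = 0, h′(0) = -3.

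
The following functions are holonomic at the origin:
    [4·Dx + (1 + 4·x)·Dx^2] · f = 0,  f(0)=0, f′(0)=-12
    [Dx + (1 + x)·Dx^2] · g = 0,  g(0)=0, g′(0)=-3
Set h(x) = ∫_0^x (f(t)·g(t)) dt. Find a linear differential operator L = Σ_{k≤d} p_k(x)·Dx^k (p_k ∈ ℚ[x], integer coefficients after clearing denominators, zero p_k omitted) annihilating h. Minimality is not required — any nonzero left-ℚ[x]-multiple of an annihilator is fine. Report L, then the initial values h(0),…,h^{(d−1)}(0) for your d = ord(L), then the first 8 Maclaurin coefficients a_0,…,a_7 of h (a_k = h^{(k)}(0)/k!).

f: a_k = 0, -12, 24, -64, 192, -3072/5, 2048, -49152/7, …
g: a_k = 0, -3, 3/2, -1, 3/4, -3/5, 1/2, -3/7, …
Product ⇒ symmetric product L₀, ord ≤ 4.
∫: right-multiply L₀ by Dx.
L = (136 + 320·x + 256·x^2)·Dx^2 + (290 + 1464·x + 2400·x^2 + 1280·x^3)·Dx^3 + (92 + 740·x + 1992·x^2 + 2240·x^3 + 896·x^4)·Dx^4 + (5 + 58·x + 245·x^2 + 464·x^3 + 400·x^4 + 128·x^5)·Dx^5  (order 5).
h: a_k = 0, 0, 0, 12, -45/2, 48, -235/2, 1586/5, …
ICs: h(0) = 0, h′(0) = 0, h′′(0) = 0, h′′′(0) = 72, h′′′′(0) = -540.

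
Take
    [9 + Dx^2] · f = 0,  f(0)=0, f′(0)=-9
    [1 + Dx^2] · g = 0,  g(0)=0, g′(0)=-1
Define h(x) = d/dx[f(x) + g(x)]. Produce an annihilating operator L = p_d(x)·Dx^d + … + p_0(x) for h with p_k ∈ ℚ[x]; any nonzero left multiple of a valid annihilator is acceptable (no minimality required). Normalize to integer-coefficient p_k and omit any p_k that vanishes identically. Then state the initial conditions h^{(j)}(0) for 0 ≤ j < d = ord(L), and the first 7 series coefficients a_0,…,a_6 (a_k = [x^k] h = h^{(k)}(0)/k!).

L = 9 + 10·Dx^2 + Dx^4  (order 4).
h: a_k = -10, 0, 41, 0, -365/12, 0, 3281/360, …
ICs: h(0) = -10, h′(0) = 0, h′′(0) = 82, h′′′(0) = 0.

f: a_k = 0, -9, 0, 27/2, 0, -243/40, 0, …
g: a_k = 0, -1, 0, 1/6, 0, -1/120, 0, …
L₀ := lclm(L_f,L_g); ord L₀ ≤ 2+2.
h=h₀': d/dx-closure on L₀ ⇒ L.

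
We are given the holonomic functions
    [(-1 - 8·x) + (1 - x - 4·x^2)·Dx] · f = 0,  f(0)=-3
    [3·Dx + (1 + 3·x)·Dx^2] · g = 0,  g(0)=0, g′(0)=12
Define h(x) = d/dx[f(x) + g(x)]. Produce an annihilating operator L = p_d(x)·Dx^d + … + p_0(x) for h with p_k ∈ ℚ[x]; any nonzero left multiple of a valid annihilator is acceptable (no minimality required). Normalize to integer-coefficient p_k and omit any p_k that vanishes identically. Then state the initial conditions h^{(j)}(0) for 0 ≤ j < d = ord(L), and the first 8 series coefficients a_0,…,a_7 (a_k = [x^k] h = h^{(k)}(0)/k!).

f: a_k = -3, -3, -15, -27, -87, -195, -543, -1323, …
g: a_k = 0, 12, -18, 36, -81, 972/5, -486, 8748/7, …
h₀=f+g: left-lcm gives L₀, ord ≤ 3.
Differentiate: ansatz ord ≤ ord L₀ ⇒ L.
L = (342 + 2178·x + 6624·x^2 + 6336·x^3 + 6912·x^4) + (36 + 696·x + 4356·x^2 + 10176·x^3 + 12960·x^4 + 11520·x^5)·Dx + (-13 - 101·x - 191·x^2 + 225·x^3 + 1440·x^4 + 2928·x^5 + 2304·x^6)·Dx^2  (order 2).
h: a_k = 9, -66, 27, -672, -3, -6174, -513, -54204, …
ICs: h(0) = 9, h′(0) = -66.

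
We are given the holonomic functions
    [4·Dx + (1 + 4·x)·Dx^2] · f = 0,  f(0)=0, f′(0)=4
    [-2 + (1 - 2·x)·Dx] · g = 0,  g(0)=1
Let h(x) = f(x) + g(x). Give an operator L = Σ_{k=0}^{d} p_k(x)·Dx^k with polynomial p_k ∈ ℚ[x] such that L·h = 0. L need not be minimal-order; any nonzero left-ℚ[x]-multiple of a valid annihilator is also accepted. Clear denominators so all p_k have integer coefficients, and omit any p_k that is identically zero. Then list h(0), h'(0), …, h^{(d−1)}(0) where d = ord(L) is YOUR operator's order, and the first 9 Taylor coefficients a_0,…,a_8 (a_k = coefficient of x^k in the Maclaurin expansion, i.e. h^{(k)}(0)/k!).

f: a_k = 0, 4, -8, 64/3, -64, 1024/5, -2048/3, 16384/7, -8192, …
g: a_k = 1, 2, 4, 8, 16, 32, 64, 128, 256, …
L₀ := lclm(L_f,L_g); ord L₀ ≤ 2+1.
L = (-28 - 16·x)·Dx + (1 - 40·x - 32·x^2)·Dx^2 + (1 + 3·x - 6·x^2 - 8·x^3)·Dx^3  (order 3).
h: a_k = 1, 6, -4, 88/3, -48, 1184/5, -1856/3, 17280/7, -7936, …
ICs: h(0) = 1, h′(0) = 6, h′′(0) = -8.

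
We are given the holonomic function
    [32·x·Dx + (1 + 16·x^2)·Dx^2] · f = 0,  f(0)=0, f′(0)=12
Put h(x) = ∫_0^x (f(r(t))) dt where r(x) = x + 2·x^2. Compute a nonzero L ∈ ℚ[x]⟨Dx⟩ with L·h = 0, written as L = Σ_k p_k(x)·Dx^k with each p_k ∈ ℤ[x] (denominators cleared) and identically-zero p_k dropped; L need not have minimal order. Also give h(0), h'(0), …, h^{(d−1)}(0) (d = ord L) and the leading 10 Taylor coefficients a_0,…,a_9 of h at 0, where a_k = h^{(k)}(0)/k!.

L = (-4 + 32·x + 256·x^2 + 768·x^3 + 768·x^4)·Dx^2 + (1 + 4·x + 16·x^2 + 128·x^3 + 320·x^4 + 256·x^5)·Dx^3  (order 3).
h: a_k = 0, 0, 6, 8, -16, -384/5, -128/5, 5632/7, 15360/7, -16384/3, …
ICs: h(0) = 0, h′(0) = 0, h′′(0) = 12.

f: a_k = 0, 12, 0, -64, 0, 3072/5, 0, -49152/7, 0, 262144/3, …
L₀ from L_f via x↦r, Dx↦r'^{-1}Dx.
h=∫₀ˣh₀: take L = L₀·Dx.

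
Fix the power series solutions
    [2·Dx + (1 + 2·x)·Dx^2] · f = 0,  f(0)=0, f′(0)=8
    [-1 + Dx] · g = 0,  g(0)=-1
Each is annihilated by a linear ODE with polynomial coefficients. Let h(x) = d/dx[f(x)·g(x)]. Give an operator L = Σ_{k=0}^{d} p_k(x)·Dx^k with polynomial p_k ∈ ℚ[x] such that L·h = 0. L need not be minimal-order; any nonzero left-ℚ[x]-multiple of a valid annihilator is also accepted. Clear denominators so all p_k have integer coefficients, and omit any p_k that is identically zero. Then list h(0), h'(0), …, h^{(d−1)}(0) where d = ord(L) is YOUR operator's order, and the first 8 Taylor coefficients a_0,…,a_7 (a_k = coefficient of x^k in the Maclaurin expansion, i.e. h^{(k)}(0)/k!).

L = (5 - 4·x + 4·x^2) + (-4 + 4·x - 8·x^2)·Dx + (-1 + 4·x^2)·Dx^2  (order 2).
h: a_k = -8, 0, -20, 32, -209/3, 424/3, -25829/90, 26104/45, …
ICs: h(0) = -8, h′(0) = 0.

f: a_k = 0, 8, -8, 32/3, -16, 128/5, -128/3, 512/7, …
g: a_k = -1, -1, -1/2, -1/6, -1/24, -1/120, -1/720, -1/5040, …
f·g: L₀ = L_f ⊗_s L_g, ord ≤ 2·1.
Derive L from L₀ (diff closure).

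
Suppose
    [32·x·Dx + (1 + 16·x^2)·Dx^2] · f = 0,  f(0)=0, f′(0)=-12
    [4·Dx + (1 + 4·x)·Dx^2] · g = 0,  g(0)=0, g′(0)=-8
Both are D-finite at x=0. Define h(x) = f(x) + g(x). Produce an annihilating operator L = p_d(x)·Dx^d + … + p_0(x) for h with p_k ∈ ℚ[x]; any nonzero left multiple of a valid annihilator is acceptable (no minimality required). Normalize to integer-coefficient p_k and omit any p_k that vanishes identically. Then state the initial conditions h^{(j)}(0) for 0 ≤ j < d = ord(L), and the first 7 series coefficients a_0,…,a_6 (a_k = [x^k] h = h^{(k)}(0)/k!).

f: a_k = 0, -12, 0, 64, 0, -3072/5, 0, …
g: a_k = 0, -8, 16, -128/3, 128, -2048/5, 4096/3, …
Weyl lclm of L_f,L_g ⇒ L₀ (ord ≤ 4).
L = (-32 - 384·x + 1536·x^2 + 2048·x^3)·Dx + (-16 - 64·x + 3072·x^3 + 4096·x^4)·Dx^2 + (-1 + 4·x + 32·x^2 + 128·x^3 + 768·x^4 + 1024·x^5)·Dx^3  (order 3).
h: a_k = 0, -20, 16, 64/3, 128, -1024, 4096/3, …
ICs: h(0) = 0, h′(0) = -20, h′′(0) = 32.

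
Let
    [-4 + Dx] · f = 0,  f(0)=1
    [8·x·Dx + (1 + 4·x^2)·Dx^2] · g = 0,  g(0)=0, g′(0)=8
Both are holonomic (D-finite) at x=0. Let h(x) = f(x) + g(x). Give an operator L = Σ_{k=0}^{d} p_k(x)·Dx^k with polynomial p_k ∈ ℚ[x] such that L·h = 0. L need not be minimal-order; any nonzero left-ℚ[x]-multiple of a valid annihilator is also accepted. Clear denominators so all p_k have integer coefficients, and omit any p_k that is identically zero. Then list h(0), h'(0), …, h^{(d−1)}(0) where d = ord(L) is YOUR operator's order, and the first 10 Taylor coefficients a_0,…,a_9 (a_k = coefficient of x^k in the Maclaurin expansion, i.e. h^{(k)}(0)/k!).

f: a_k = 1, 4, 8, 32/3, 32/3, 128/15, 256/45, 1024/315, 512/315, 2048/2835, …
g: a_k = 0, 8, 0, -32/3, 0, 128/5, 0, -512/7, 0, 2048/9, …
h₀=f+g: left-lcm gives L₀, ord ≤ 3.
L = (8 - 32·x - 96·x^2 - 128·x^3)·Dx + (-6 - 8·x^2 - 64·x^4)·Dx^2 + (1 + 2·x + 8·x^2 + 8·x^3 + 16·x^4)·Dx^3  (order 3).
h: a_k = 1, 12, 8, 0, 32/3, 512/15, 256/45, -22016/315, 512/315, 647168/2835, …
ICs: h(0) = 1, h′(0) = 12, h′′(0) = 16.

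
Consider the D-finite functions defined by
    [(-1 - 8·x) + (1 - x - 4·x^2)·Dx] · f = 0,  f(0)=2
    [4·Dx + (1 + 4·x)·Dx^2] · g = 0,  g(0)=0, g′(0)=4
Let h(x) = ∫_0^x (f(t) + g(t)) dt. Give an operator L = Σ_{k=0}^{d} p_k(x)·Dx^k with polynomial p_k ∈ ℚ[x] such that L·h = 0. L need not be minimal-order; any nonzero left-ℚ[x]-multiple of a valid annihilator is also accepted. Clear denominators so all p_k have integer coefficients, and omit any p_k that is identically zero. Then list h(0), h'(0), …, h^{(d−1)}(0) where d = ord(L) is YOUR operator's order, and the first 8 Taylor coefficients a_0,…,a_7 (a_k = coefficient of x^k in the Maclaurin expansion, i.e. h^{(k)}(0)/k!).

f: a_k = 2, 2, 10, 18, 58, 130, 362, 882, …
g: a_k = 0, 4, -8, 64/3, -64, 1024/5, -2048/3, 16384/7, …
f+g: L₀ = lclm(L_f,L_g), ord ≤ 1+2.
h=∫h₀ ⇒ L = L₀·Dx.
L = (268 + 1616·x + 5504·x^2 + 4608·x^3 + 6144·x^4)·Dx^2 + (11 + 360·x + 3008·x^2 + 7680·x^3 + 9472·x^4 + 10240·x^5)·Dx^3 + (-7 - 67·x - 154·x^2 + 136·x^3 + 928·x^4 + 2176·x^5 + 2048·x^6)·Dx^4  (order 4).
h: a_k = 0, 2, 3, 2/3, 59/6, -6/5, 279/5, -962/21, …
ICs: h(0) = 0, h′(0) = 2, h′′(0) = 6, h′′′(0) = 4.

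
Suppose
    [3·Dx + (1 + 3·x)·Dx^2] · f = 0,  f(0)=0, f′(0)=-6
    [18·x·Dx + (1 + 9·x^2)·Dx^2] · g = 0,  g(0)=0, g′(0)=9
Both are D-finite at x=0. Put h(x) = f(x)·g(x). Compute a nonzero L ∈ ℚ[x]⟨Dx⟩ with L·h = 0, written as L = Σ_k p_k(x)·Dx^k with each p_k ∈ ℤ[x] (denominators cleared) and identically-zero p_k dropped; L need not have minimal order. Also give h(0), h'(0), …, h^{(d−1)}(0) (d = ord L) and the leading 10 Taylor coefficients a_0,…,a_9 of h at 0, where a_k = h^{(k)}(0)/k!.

f: a_k = 0, -6, 9, -18, 81/2, -486/5, 243, -4374/7, 6561/4, -4374, …
g: a_k = 0, 9, 0, -27, 0, 729/5, 0, -6561/7, 0, 6561, …
L₀ := L_f ⊗_s L_g (sym. prod.), ord ≤ 4.
L = (648 + 3564·x + 19440·x^2 + 113724·x^3 + 262440·x^4 + 341172·x^5 + 236196·x^7)·Dx + (162 + 3348·x + 24948·x^2 + 117612·x^3 + 396576·x^4 + 813564·x^5 + 918540·x^6 + 236196·x^7 + 826686·x^8)·Dx^2 + (36 + 576·x + 5184·x^2 + 25272·x^3 + 87480·x^4 + 227448·x^5 + 419904·x^6 + 472392·x^7 + 236196·x^8 + 472392·x^9)·Dx^3 + (5 + 54·x + 333·x^2 + 1512·x^3 + 5346·x^4 + 14580·x^5 + 30618·x^6 + 52488·x^7 + 59049·x^8 + 39366·x^9 + 59049·x^10)·Dx^4  (order 4).
h: a_k = 0, 0, -54, 81, 0, 243/2, -6318/5, 24057/10, 0, 793881/140, …
ICs: h(0) = 0, h′(0) = 0, h′′(0) = -108, h′′′(0) = 486.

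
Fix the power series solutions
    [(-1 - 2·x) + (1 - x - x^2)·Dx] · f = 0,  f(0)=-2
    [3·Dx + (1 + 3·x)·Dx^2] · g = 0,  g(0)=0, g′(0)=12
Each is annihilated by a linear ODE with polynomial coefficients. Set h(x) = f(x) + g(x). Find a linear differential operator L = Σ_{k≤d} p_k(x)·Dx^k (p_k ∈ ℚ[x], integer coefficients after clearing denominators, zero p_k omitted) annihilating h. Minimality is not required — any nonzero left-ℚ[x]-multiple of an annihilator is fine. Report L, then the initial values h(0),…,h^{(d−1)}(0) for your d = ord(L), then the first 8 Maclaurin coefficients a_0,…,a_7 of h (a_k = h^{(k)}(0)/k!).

f: a_k = -2, -2, -4, -6, -10, -16, -26, -42, …
g: a_k = 0, 12, -18, 36, -81, 972/5, -486, 8748/7, …
f+g: L₀ = lclm(L_f,L_g), ord ≤ 1+2.
L = (126 + 342·x + 468·x^2 + 180·x^3 + 108·x^4)·Dx + (156·x + 576·x^2 + 672·x^3 + 378·x^4 + 180·x^5)·Dx^2 + (-7 - 35·x - 29·x^2 + 63·x^3 + 99·x^4 + 93·x^5 + 36·x^6)·Dx^3  (order 3).
h: a_k = -2, 10, -22, 30, -91, 892/5, -512, 8454/7, …
ICs: h(0) = -2, h′(0) = 10, h′′(0) = -44.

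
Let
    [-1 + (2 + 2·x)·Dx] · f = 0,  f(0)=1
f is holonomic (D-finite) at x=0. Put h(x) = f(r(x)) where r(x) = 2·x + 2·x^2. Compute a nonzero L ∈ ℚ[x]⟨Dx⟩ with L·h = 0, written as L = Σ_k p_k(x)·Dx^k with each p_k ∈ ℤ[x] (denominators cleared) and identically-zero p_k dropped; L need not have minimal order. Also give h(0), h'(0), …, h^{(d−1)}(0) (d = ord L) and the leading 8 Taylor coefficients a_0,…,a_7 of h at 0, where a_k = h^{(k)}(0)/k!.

L = (-1 - 2·x) + (1 + 2·x + 2·x^2)·Dx  (order 1).
h: a_k = 1, 1, 1/2, -1/2, 3/8, -1/8, -3/16, 7/16, …
ICs: h(0) = 1.

f: a_k = 1, 1/2, -1/8, 1/16, -5/128, 7/256, -21/1024, 33/2048, …
f∘r: x↦r, Dx↦Dx/r' in L_f ⇒ L₀.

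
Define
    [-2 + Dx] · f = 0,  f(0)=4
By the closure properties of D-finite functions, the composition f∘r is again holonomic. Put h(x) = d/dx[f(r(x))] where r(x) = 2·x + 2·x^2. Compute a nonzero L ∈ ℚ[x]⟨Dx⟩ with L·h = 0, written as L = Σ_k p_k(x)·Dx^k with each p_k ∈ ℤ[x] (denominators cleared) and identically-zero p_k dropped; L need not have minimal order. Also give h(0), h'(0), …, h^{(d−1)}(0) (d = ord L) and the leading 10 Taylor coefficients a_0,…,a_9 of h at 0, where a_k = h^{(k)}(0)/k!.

f: a_k = 4, 8, 8, 16/3, 8/3, 16/15, 16/45, 32/315, 8/315, 16/2835, …
f∘r: x↦r, Dx↦Dx/r' in L_f ⇒ L₀.
Differentiate: ansatz ord ≤ ord L₀ ⇒ L.
L = (6 + 16·x + 16·x^2) + (-1 - 2·x)·Dx  (order 1).
h: a_k = 16, 96, 320, 2432/3, 1664, 44288/15, 208384/45, 46080/7, 2703872/315, 29477888/2835, …
ICs: h(0) = 16.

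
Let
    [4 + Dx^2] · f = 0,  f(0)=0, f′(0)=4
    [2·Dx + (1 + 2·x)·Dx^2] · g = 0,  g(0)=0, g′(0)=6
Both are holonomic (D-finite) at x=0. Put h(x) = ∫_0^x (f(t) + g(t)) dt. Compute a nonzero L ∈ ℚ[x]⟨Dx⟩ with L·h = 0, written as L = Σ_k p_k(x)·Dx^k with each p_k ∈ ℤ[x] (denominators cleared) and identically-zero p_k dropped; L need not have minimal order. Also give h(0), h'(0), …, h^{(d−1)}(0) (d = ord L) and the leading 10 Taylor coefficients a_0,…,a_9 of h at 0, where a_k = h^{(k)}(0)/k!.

f: a_k = 0, 4, 0, -8/3, 0, 8/15, 0, -16/315, 0, 8/2835, …
g: a_k = 0, 6, -6, 8, -12, 96/5, -32, 384/7, -96, 512/3, …
L₀ := lclm(L_f,L_g); ord L₀ ≤ 2+2.
∫: right-multiply L₀ by Dx.
L = (56 + 32·x + 32·x^2)·Dx^2 + (12 + 40·x + 48·x^2 + 32·x^3)·Dx^3 + (14 + 8·x + 8·x^2)·Dx^4 + (3 + 10·x + 12·x^2 + 8·x^3)·Dx^5  (order 5).
h: a_k = 0, 0, 5, -2, 4/3, -12/5, 148/45, -32/7, 2158/315, -32/3, …
ICs: h(0) = 0, h′(0) = 0, h′′(0) = 10, h′′′(0) = -12, h′′′′(0) = 32.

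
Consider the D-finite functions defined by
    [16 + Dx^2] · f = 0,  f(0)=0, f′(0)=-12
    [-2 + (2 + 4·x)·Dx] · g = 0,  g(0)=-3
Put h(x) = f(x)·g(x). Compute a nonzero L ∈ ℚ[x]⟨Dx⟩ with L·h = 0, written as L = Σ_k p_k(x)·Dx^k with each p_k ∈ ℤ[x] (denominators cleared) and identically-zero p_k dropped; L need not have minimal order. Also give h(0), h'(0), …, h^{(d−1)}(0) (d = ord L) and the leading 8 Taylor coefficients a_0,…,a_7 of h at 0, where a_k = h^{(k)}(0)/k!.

f: a_k = 0, -12, 0, 32, 0, -128/5, 0, 1024/105, …
g: a_k = -3, -3, 3/2, -3/2, 15/8, -21/8, 63/16, -99/16, …
f·g: L₀ = L_f ⊗_s L_g, ord ≤ 2·1.
L = (19 + 64·x + 64·x^2) + (-2 - 4·x)·Dx + (1 + 4·x + 4·x^2)·Dx^2  (order 2).
h: a_k = 0, 36, 36, -114, -78, 1023/10, 603/10, -7687/140, …
ICs: h(0) = 0, h′(0) = 36.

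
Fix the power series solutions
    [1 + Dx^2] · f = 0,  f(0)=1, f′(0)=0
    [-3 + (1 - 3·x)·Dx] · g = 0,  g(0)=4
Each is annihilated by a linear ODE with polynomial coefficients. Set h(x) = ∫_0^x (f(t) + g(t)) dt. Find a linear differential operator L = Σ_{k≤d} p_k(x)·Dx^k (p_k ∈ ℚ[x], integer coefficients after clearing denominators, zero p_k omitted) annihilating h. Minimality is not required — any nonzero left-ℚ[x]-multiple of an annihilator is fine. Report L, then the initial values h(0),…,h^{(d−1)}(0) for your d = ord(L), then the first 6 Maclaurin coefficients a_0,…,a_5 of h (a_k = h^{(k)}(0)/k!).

L = (-165 + 18·x - 27·x^2)·Dx + (19 - 63·x + 27·x^2 - 27·x^3)·Dx^2 + (-165 + 18·x - 27·x^2)·Dx^3 + (19 - 63·x + 27·x^2 - 27·x^3)·Dx^4  (order 4).
h: a_k = 0, 5, 6, 71/6, 27, 7777/120, …
ICs: h(0) = 0, h′(0) = 5, h′′(0) = 12, h′′′(0) = 71.

f: a_k = 1, 0, -1/2, 0, 1/24, 0, …
g: a_k = 4, 12, 36, 108, 324, 972, …
h₀=f+g: left-lcm gives L₀, ord ≤ 3.
h=∫h₀ ⇒ L = L₀·Dx.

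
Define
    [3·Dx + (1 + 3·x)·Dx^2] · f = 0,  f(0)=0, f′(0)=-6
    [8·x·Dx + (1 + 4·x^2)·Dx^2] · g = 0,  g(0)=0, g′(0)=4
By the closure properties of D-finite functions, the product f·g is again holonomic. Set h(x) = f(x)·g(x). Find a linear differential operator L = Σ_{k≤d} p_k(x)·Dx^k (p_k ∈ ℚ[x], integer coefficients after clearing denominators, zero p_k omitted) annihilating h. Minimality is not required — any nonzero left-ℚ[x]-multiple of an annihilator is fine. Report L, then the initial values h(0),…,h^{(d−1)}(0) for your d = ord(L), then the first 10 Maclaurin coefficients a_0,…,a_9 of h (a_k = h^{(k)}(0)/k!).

f: a_k = 0, -6, 9, -18, 81/2, -486/5, 243, -4374/7, 6561/4, -4374, …
g: a_k = 0, 4, 0, -16/3, 0, 64/5, 0, -256/7, 0, 1024/9, …
Product ⇒ symmetric product L₀, ord ≤ 4.
L = (1632 + 8496·x + 23040·x^2 + 110016·x^3 + 207360·x^4 + 269568·x^5 + 82944·x^7)·Dx + (418 + 6672·x + 44112·x^2 + 151488·x^3 + 393984·x^4 + 642816·x^5 + 725760·x^6 + 82944·x^7 + 290304·x^8)·Dx^2 + (204 + 1844·x + 12096·x^2 + 47408·x^3 + 122880·x^4 + 240192·x^5 + 331776·x^6 + 361728·x^7 + 82944·x^8 + 165888·x^9)·Dx^3 + (25 + 246·x + 1217·x^2 + 4128·x^3 + 10624·x^4 + 22080·x^5 + 34272·x^6 + 41472·x^7 + 43776·x^8 + 13824·x^9 + 20736·x^10)·Dx^4  (order 4).
h: a_k = 0, 0, -24, 36, -40, 114, -1848/5, 4356/5, -1992, 190899/35, …
ICs: h(0) = 0, h′(0) = 0, h′′(0) = -48, h′′′(0) = 216.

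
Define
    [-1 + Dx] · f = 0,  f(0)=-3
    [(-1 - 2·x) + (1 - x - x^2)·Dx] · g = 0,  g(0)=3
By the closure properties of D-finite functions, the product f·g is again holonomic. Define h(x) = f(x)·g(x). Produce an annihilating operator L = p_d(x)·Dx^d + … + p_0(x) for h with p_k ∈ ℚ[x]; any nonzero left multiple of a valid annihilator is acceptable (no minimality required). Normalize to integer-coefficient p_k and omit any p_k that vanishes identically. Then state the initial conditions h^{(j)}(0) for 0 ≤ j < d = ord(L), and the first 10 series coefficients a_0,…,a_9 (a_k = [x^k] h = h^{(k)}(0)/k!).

f: a_k = -3, -3, -3/2, -1/2, -1/8, -1/40, -1/240, -1/1680, -1/13440, -1/120960, …
g: a_k = 3, 3, 6, 9, 15, 24, 39, 63, 102, 165, …
L₀ := L_f ⊗_s L_g (sym. prod.), ord ≤ 1.
L = (2 + x - x^2) + (-1 + x + x^2)·Dx  (order 1).
h: a_k = -9, -18, -63/2, -51, -663/8, -2679/20, -17347/80, -98221/280, -2542969/4480, -2645039/2880, …
ICs: h(0) = -9.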